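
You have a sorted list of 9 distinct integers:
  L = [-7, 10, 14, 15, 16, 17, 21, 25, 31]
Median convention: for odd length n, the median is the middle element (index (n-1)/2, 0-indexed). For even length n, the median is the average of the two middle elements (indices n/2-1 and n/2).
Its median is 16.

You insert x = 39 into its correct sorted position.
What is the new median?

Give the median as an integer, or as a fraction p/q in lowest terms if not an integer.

Answer: 33/2

Derivation:
Old list (sorted, length 9): [-7, 10, 14, 15, 16, 17, 21, 25, 31]
Old median = 16
Insert x = 39
Old length odd (9). Middle was index 4 = 16.
New length even (10). New median = avg of two middle elements.
x = 39: 9 elements are < x, 0 elements are > x.
New sorted list: [-7, 10, 14, 15, 16, 17, 21, 25, 31, 39]
New median = 33/2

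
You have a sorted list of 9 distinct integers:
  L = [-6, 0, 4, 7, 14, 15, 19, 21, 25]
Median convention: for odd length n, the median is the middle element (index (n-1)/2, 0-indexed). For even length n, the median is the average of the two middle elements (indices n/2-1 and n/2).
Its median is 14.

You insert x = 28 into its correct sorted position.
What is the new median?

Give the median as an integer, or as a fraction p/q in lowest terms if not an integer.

Old list (sorted, length 9): [-6, 0, 4, 7, 14, 15, 19, 21, 25]
Old median = 14
Insert x = 28
Old length odd (9). Middle was index 4 = 14.
New length even (10). New median = avg of two middle elements.
x = 28: 9 elements are < x, 0 elements are > x.
New sorted list: [-6, 0, 4, 7, 14, 15, 19, 21, 25, 28]
New median = 29/2

Answer: 29/2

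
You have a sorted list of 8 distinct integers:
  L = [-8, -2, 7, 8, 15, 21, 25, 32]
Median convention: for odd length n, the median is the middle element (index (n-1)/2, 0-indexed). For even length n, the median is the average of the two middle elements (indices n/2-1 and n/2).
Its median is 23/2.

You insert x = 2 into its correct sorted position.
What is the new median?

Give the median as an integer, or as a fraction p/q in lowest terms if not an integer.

Old list (sorted, length 8): [-8, -2, 7, 8, 15, 21, 25, 32]
Old median = 23/2
Insert x = 2
Old length even (8). Middle pair: indices 3,4 = 8,15.
New length odd (9). New median = single middle element.
x = 2: 2 elements are < x, 6 elements are > x.
New sorted list: [-8, -2, 2, 7, 8, 15, 21, 25, 32]
New median = 8

Answer: 8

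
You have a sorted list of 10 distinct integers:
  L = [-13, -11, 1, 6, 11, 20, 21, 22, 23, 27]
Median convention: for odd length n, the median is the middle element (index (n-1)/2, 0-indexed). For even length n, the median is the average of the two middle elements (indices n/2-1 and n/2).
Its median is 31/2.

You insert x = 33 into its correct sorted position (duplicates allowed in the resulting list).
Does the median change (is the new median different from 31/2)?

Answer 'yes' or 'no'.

Answer: yes

Derivation:
Old median = 31/2
Insert x = 33
New median = 20
Changed? yes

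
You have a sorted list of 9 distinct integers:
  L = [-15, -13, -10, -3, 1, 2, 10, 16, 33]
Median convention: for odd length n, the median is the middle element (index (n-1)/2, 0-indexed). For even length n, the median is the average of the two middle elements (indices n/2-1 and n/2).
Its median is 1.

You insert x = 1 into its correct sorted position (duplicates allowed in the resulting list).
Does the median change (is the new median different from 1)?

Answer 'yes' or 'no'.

Old median = 1
Insert x = 1
New median = 1
Changed? no

Answer: no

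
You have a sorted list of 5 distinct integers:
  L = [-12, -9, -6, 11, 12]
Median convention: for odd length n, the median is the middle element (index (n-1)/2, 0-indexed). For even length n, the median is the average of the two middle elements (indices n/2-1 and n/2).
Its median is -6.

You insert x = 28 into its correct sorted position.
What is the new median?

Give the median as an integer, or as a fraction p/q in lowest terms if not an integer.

Answer: 5/2

Derivation:
Old list (sorted, length 5): [-12, -9, -6, 11, 12]
Old median = -6
Insert x = 28
Old length odd (5). Middle was index 2 = -6.
New length even (6). New median = avg of two middle elements.
x = 28: 5 elements are < x, 0 elements are > x.
New sorted list: [-12, -9, -6, 11, 12, 28]
New median = 5/2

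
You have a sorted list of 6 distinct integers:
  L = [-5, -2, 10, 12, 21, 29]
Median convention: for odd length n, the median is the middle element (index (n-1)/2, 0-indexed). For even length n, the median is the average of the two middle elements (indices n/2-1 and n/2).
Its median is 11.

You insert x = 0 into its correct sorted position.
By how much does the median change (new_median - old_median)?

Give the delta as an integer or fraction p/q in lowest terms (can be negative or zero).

Answer: -1

Derivation:
Old median = 11
After inserting x = 0: new sorted = [-5, -2, 0, 10, 12, 21, 29]
New median = 10
Delta = 10 - 11 = -1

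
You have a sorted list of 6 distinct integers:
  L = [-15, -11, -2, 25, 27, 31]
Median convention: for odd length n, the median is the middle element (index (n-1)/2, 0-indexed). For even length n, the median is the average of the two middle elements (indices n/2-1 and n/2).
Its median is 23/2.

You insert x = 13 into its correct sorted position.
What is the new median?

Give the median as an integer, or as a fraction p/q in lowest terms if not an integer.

Old list (sorted, length 6): [-15, -11, -2, 25, 27, 31]
Old median = 23/2
Insert x = 13
Old length even (6). Middle pair: indices 2,3 = -2,25.
New length odd (7). New median = single middle element.
x = 13: 3 elements are < x, 3 elements are > x.
New sorted list: [-15, -11, -2, 13, 25, 27, 31]
New median = 13

Answer: 13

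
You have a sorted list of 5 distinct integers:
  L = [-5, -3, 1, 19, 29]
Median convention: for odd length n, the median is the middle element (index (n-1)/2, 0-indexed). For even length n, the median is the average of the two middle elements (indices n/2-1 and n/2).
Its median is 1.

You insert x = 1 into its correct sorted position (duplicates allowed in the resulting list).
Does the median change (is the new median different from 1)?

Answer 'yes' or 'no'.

Old median = 1
Insert x = 1
New median = 1
Changed? no

Answer: no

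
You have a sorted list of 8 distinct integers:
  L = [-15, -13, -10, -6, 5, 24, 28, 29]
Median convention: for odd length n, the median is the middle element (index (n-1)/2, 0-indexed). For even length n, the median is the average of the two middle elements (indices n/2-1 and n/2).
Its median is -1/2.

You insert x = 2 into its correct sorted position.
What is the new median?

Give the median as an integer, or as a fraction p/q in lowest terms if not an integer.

Answer: 2

Derivation:
Old list (sorted, length 8): [-15, -13, -10, -6, 5, 24, 28, 29]
Old median = -1/2
Insert x = 2
Old length even (8). Middle pair: indices 3,4 = -6,5.
New length odd (9). New median = single middle element.
x = 2: 4 elements are < x, 4 elements are > x.
New sorted list: [-15, -13, -10, -6, 2, 5, 24, 28, 29]
New median = 2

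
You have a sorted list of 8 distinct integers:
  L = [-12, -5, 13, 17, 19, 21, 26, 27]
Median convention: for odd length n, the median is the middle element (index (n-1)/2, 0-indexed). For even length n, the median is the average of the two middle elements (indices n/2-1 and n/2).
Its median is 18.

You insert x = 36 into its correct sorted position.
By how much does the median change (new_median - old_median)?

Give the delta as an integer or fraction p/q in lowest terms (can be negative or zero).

Answer: 1

Derivation:
Old median = 18
After inserting x = 36: new sorted = [-12, -5, 13, 17, 19, 21, 26, 27, 36]
New median = 19
Delta = 19 - 18 = 1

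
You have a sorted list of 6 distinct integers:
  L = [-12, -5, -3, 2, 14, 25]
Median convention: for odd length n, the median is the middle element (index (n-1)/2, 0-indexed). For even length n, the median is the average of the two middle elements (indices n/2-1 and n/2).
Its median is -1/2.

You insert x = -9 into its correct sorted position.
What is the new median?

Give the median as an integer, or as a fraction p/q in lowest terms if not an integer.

Old list (sorted, length 6): [-12, -5, -3, 2, 14, 25]
Old median = -1/2
Insert x = -9
Old length even (6). Middle pair: indices 2,3 = -3,2.
New length odd (7). New median = single middle element.
x = -9: 1 elements are < x, 5 elements are > x.
New sorted list: [-12, -9, -5, -3, 2, 14, 25]
New median = -3

Answer: -3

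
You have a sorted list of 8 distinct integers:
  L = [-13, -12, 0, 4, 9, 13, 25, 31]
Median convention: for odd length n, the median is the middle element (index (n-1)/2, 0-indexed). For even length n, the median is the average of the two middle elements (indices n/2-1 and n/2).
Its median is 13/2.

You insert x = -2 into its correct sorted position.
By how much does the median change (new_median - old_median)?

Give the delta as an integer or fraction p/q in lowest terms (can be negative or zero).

Answer: -5/2

Derivation:
Old median = 13/2
After inserting x = -2: new sorted = [-13, -12, -2, 0, 4, 9, 13, 25, 31]
New median = 4
Delta = 4 - 13/2 = -5/2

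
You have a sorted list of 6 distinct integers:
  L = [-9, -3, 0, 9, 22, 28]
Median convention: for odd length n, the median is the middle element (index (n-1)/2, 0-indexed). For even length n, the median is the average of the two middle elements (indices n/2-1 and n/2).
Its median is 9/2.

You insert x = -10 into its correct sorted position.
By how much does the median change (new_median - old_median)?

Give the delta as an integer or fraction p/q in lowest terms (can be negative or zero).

Answer: -9/2

Derivation:
Old median = 9/2
After inserting x = -10: new sorted = [-10, -9, -3, 0, 9, 22, 28]
New median = 0
Delta = 0 - 9/2 = -9/2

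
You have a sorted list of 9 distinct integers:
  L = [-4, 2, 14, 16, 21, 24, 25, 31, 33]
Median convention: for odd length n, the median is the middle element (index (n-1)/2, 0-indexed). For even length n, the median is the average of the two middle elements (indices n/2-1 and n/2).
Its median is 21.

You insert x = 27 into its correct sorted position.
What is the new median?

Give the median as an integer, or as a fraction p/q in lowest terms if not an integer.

Old list (sorted, length 9): [-4, 2, 14, 16, 21, 24, 25, 31, 33]
Old median = 21
Insert x = 27
Old length odd (9). Middle was index 4 = 21.
New length even (10). New median = avg of two middle elements.
x = 27: 7 elements are < x, 2 elements are > x.
New sorted list: [-4, 2, 14, 16, 21, 24, 25, 27, 31, 33]
New median = 45/2

Answer: 45/2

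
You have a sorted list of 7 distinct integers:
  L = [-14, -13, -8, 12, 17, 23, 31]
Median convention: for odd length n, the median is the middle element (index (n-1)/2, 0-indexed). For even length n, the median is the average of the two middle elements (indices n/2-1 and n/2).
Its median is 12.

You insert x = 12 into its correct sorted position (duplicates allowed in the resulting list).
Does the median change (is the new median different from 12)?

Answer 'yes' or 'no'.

Answer: no

Derivation:
Old median = 12
Insert x = 12
New median = 12
Changed? no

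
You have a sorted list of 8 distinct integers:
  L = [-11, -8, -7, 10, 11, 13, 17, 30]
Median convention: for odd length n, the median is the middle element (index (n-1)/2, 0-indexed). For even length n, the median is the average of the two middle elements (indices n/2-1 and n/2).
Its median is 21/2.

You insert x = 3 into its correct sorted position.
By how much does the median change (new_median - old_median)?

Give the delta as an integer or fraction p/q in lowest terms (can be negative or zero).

Old median = 21/2
After inserting x = 3: new sorted = [-11, -8, -7, 3, 10, 11, 13, 17, 30]
New median = 10
Delta = 10 - 21/2 = -1/2

Answer: -1/2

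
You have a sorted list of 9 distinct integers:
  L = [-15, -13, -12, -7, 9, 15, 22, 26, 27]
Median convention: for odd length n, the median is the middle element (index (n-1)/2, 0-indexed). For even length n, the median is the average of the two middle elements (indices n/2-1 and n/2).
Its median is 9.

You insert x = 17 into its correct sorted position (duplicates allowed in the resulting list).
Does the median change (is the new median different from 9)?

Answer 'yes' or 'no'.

Answer: yes

Derivation:
Old median = 9
Insert x = 17
New median = 12
Changed? yes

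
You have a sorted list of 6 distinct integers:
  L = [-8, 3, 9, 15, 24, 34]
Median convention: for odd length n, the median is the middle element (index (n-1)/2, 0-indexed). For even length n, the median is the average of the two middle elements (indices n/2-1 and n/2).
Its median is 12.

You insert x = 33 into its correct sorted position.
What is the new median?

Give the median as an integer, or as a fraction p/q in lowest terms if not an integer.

Old list (sorted, length 6): [-8, 3, 9, 15, 24, 34]
Old median = 12
Insert x = 33
Old length even (6). Middle pair: indices 2,3 = 9,15.
New length odd (7). New median = single middle element.
x = 33: 5 elements are < x, 1 elements are > x.
New sorted list: [-8, 3, 9, 15, 24, 33, 34]
New median = 15

Answer: 15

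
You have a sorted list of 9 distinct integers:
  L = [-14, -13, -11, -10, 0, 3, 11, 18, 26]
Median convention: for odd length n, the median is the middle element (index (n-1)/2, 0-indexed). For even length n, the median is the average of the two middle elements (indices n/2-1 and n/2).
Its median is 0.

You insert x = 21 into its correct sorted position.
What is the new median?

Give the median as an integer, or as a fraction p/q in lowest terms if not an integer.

Old list (sorted, length 9): [-14, -13, -11, -10, 0, 3, 11, 18, 26]
Old median = 0
Insert x = 21
Old length odd (9). Middle was index 4 = 0.
New length even (10). New median = avg of two middle elements.
x = 21: 8 elements are < x, 1 elements are > x.
New sorted list: [-14, -13, -11, -10, 0, 3, 11, 18, 21, 26]
New median = 3/2

Answer: 3/2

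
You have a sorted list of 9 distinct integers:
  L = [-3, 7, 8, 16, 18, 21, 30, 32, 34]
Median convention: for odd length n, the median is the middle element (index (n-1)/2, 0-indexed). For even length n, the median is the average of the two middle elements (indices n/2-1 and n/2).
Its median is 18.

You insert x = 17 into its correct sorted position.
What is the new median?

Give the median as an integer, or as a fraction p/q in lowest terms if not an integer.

Answer: 35/2

Derivation:
Old list (sorted, length 9): [-3, 7, 8, 16, 18, 21, 30, 32, 34]
Old median = 18
Insert x = 17
Old length odd (9). Middle was index 4 = 18.
New length even (10). New median = avg of two middle elements.
x = 17: 4 elements are < x, 5 elements are > x.
New sorted list: [-3, 7, 8, 16, 17, 18, 21, 30, 32, 34]
New median = 35/2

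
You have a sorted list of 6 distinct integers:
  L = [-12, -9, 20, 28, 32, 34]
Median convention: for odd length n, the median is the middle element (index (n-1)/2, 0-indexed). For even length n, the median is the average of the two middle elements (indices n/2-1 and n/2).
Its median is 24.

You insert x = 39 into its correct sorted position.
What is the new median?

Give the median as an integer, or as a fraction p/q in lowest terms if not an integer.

Answer: 28

Derivation:
Old list (sorted, length 6): [-12, -9, 20, 28, 32, 34]
Old median = 24
Insert x = 39
Old length even (6). Middle pair: indices 2,3 = 20,28.
New length odd (7). New median = single middle element.
x = 39: 6 elements are < x, 0 elements are > x.
New sorted list: [-12, -9, 20, 28, 32, 34, 39]
New median = 28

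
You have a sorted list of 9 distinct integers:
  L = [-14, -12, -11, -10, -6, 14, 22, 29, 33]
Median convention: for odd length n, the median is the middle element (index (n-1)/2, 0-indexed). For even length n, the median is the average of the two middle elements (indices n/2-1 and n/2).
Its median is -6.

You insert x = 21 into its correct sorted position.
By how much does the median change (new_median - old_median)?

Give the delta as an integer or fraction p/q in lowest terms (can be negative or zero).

Answer: 10

Derivation:
Old median = -6
After inserting x = 21: new sorted = [-14, -12, -11, -10, -6, 14, 21, 22, 29, 33]
New median = 4
Delta = 4 - -6 = 10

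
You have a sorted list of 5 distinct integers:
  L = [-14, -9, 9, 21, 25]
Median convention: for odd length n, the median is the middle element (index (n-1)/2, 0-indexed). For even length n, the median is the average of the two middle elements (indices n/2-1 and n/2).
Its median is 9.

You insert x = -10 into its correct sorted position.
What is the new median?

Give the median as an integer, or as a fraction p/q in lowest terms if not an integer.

Answer: 0

Derivation:
Old list (sorted, length 5): [-14, -9, 9, 21, 25]
Old median = 9
Insert x = -10
Old length odd (5). Middle was index 2 = 9.
New length even (6). New median = avg of two middle elements.
x = -10: 1 elements are < x, 4 elements are > x.
New sorted list: [-14, -10, -9, 9, 21, 25]
New median = 0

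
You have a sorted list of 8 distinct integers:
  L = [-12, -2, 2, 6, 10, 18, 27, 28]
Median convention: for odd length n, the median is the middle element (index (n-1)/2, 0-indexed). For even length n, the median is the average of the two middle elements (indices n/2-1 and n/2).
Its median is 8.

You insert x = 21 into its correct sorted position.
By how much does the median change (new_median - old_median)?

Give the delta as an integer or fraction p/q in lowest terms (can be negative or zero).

Answer: 2

Derivation:
Old median = 8
After inserting x = 21: new sorted = [-12, -2, 2, 6, 10, 18, 21, 27, 28]
New median = 10
Delta = 10 - 8 = 2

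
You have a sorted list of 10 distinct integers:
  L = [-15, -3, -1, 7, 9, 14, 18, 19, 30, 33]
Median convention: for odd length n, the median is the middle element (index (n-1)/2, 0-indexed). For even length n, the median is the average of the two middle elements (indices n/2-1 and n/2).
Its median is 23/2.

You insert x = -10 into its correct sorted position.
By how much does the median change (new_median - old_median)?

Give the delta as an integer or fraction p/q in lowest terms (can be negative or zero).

Old median = 23/2
After inserting x = -10: new sorted = [-15, -10, -3, -1, 7, 9, 14, 18, 19, 30, 33]
New median = 9
Delta = 9 - 23/2 = -5/2

Answer: -5/2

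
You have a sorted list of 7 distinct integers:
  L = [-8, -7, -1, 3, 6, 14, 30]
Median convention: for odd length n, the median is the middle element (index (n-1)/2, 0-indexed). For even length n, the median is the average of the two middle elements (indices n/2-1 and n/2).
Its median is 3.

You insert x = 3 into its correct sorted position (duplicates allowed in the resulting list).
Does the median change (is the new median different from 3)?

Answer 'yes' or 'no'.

Answer: no

Derivation:
Old median = 3
Insert x = 3
New median = 3
Changed? no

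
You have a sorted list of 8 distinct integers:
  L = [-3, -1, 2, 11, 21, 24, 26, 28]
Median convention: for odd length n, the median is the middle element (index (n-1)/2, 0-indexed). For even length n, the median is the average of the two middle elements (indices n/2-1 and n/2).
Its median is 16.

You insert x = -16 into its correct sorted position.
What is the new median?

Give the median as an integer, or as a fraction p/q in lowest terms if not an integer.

Answer: 11

Derivation:
Old list (sorted, length 8): [-3, -1, 2, 11, 21, 24, 26, 28]
Old median = 16
Insert x = -16
Old length even (8). Middle pair: indices 3,4 = 11,21.
New length odd (9). New median = single middle element.
x = -16: 0 elements are < x, 8 elements are > x.
New sorted list: [-16, -3, -1, 2, 11, 21, 24, 26, 28]
New median = 11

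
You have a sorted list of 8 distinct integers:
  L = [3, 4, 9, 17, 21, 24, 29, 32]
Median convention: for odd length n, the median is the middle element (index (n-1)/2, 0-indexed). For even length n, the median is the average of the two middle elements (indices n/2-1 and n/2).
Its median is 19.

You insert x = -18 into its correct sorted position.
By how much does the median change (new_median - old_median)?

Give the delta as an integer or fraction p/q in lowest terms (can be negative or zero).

Old median = 19
After inserting x = -18: new sorted = [-18, 3, 4, 9, 17, 21, 24, 29, 32]
New median = 17
Delta = 17 - 19 = -2

Answer: -2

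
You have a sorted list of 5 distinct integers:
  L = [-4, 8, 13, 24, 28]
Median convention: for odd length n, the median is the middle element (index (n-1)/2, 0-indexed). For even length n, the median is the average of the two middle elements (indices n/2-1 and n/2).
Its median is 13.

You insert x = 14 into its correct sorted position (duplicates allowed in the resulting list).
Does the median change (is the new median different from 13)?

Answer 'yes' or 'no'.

Answer: yes

Derivation:
Old median = 13
Insert x = 14
New median = 27/2
Changed? yes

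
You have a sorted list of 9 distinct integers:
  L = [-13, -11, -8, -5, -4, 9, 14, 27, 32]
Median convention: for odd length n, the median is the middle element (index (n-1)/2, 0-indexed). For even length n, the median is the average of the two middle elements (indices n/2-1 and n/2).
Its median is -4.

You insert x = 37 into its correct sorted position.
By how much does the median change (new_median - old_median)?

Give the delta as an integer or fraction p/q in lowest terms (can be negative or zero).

Answer: 13/2

Derivation:
Old median = -4
After inserting x = 37: new sorted = [-13, -11, -8, -5, -4, 9, 14, 27, 32, 37]
New median = 5/2
Delta = 5/2 - -4 = 13/2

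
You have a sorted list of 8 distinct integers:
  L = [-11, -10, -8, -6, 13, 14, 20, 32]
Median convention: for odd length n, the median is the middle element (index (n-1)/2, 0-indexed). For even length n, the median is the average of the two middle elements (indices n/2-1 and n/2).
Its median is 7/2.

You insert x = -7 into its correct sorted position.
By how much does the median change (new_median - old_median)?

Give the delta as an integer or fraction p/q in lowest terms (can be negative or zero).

Old median = 7/2
After inserting x = -7: new sorted = [-11, -10, -8, -7, -6, 13, 14, 20, 32]
New median = -6
Delta = -6 - 7/2 = -19/2

Answer: -19/2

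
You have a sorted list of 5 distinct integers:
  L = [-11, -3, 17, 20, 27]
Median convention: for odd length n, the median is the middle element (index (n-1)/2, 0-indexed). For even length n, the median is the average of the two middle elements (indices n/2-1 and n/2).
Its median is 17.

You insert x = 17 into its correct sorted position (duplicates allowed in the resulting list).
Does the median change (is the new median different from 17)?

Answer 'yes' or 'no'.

Answer: no

Derivation:
Old median = 17
Insert x = 17
New median = 17
Changed? no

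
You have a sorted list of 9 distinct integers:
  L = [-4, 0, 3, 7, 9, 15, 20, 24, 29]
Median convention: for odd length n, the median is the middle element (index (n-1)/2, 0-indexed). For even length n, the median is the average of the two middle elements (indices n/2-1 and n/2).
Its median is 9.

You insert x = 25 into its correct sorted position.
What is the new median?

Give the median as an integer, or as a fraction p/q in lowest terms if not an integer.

Old list (sorted, length 9): [-4, 0, 3, 7, 9, 15, 20, 24, 29]
Old median = 9
Insert x = 25
Old length odd (9). Middle was index 4 = 9.
New length even (10). New median = avg of two middle elements.
x = 25: 8 elements are < x, 1 elements are > x.
New sorted list: [-4, 0, 3, 7, 9, 15, 20, 24, 25, 29]
New median = 12

Answer: 12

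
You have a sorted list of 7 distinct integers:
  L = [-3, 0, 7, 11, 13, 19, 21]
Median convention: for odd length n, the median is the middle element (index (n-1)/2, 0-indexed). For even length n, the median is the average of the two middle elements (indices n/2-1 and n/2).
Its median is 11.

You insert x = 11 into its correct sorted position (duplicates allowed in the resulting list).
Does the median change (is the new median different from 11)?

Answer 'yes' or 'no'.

Old median = 11
Insert x = 11
New median = 11
Changed? no

Answer: no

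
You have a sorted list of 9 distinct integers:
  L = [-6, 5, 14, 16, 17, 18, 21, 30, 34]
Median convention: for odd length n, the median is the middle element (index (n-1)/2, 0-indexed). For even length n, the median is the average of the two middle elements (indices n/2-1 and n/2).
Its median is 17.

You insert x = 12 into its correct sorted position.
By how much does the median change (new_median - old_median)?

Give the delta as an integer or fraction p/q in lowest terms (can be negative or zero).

Old median = 17
After inserting x = 12: new sorted = [-6, 5, 12, 14, 16, 17, 18, 21, 30, 34]
New median = 33/2
Delta = 33/2 - 17 = -1/2

Answer: -1/2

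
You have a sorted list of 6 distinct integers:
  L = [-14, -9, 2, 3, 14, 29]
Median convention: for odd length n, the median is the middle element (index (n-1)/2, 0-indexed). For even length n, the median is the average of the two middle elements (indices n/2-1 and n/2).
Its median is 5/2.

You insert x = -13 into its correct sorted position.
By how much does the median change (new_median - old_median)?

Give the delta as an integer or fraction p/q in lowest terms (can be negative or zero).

Answer: -1/2

Derivation:
Old median = 5/2
After inserting x = -13: new sorted = [-14, -13, -9, 2, 3, 14, 29]
New median = 2
Delta = 2 - 5/2 = -1/2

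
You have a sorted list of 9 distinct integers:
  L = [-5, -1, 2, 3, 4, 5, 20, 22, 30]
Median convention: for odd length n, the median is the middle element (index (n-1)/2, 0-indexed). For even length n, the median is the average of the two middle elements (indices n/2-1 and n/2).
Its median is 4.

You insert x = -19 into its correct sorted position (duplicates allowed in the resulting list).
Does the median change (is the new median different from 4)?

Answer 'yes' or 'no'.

Old median = 4
Insert x = -19
New median = 7/2
Changed? yes

Answer: yes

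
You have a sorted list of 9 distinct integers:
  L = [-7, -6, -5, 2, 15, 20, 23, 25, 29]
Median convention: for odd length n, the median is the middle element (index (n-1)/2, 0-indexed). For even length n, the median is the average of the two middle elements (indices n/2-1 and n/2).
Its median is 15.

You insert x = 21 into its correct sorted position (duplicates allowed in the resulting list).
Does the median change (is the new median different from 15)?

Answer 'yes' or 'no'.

Answer: yes

Derivation:
Old median = 15
Insert x = 21
New median = 35/2
Changed? yes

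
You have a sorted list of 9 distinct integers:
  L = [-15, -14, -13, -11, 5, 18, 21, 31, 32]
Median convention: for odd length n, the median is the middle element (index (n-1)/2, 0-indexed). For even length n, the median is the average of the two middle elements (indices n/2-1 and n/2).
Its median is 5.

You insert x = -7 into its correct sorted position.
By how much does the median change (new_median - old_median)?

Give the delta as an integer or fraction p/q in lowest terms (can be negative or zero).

Old median = 5
After inserting x = -7: new sorted = [-15, -14, -13, -11, -7, 5, 18, 21, 31, 32]
New median = -1
Delta = -1 - 5 = -6

Answer: -6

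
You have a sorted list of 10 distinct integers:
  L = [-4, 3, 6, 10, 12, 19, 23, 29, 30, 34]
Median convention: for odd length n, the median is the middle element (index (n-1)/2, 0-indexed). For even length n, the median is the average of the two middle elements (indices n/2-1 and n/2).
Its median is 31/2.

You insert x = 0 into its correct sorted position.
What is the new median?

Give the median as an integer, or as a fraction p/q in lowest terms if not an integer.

Old list (sorted, length 10): [-4, 3, 6, 10, 12, 19, 23, 29, 30, 34]
Old median = 31/2
Insert x = 0
Old length even (10). Middle pair: indices 4,5 = 12,19.
New length odd (11). New median = single middle element.
x = 0: 1 elements are < x, 9 elements are > x.
New sorted list: [-4, 0, 3, 6, 10, 12, 19, 23, 29, 30, 34]
New median = 12

Answer: 12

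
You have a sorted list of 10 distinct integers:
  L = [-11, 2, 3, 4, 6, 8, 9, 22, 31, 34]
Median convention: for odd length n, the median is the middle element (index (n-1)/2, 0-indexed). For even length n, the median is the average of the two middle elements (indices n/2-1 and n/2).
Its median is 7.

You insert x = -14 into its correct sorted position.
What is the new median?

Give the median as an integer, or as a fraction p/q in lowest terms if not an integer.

Old list (sorted, length 10): [-11, 2, 3, 4, 6, 8, 9, 22, 31, 34]
Old median = 7
Insert x = -14
Old length even (10). Middle pair: indices 4,5 = 6,8.
New length odd (11). New median = single middle element.
x = -14: 0 elements are < x, 10 elements are > x.
New sorted list: [-14, -11, 2, 3, 4, 6, 8, 9, 22, 31, 34]
New median = 6

Answer: 6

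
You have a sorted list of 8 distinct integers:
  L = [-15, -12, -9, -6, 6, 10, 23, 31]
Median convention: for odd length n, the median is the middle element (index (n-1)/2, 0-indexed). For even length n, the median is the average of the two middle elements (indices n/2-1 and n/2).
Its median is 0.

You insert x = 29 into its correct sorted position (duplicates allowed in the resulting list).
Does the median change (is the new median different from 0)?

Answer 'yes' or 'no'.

Answer: yes

Derivation:
Old median = 0
Insert x = 29
New median = 6
Changed? yes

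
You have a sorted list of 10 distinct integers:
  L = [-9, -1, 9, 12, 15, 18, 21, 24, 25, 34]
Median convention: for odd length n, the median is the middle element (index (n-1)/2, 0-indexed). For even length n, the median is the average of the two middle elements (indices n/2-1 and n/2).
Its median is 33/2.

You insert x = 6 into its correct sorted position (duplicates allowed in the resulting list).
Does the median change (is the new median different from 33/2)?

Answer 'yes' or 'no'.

Old median = 33/2
Insert x = 6
New median = 15
Changed? yes

Answer: yes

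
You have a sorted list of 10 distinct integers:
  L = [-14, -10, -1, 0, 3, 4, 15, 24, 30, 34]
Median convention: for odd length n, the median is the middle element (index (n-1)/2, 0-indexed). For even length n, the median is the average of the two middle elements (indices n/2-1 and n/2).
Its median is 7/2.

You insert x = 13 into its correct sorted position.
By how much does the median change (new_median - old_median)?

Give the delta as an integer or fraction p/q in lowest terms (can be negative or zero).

Answer: 1/2

Derivation:
Old median = 7/2
After inserting x = 13: new sorted = [-14, -10, -1, 0, 3, 4, 13, 15, 24, 30, 34]
New median = 4
Delta = 4 - 7/2 = 1/2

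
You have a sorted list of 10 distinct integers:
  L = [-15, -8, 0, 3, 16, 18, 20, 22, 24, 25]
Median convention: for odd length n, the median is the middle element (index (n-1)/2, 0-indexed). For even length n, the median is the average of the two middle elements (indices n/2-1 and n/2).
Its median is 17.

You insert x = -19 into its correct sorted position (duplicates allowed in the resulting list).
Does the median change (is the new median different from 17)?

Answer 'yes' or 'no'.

Old median = 17
Insert x = -19
New median = 16
Changed? yes

Answer: yes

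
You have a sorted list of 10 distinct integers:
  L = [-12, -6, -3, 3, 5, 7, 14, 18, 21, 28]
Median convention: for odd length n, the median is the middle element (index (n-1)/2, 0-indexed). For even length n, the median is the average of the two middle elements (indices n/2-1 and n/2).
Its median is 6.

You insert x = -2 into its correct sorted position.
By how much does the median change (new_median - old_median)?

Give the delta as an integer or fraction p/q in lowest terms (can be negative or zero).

Answer: -1

Derivation:
Old median = 6
After inserting x = -2: new sorted = [-12, -6, -3, -2, 3, 5, 7, 14, 18, 21, 28]
New median = 5
Delta = 5 - 6 = -1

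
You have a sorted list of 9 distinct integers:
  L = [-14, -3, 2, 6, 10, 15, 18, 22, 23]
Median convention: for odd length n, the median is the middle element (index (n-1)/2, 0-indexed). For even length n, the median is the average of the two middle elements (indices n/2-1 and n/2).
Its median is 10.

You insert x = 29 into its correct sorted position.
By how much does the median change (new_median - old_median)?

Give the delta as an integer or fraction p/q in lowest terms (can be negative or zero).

Answer: 5/2

Derivation:
Old median = 10
After inserting x = 29: new sorted = [-14, -3, 2, 6, 10, 15, 18, 22, 23, 29]
New median = 25/2
Delta = 25/2 - 10 = 5/2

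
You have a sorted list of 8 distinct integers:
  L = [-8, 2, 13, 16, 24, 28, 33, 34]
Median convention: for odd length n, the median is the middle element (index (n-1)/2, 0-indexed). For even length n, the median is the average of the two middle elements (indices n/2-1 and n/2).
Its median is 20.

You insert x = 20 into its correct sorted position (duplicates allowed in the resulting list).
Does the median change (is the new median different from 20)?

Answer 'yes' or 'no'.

Answer: no

Derivation:
Old median = 20
Insert x = 20
New median = 20
Changed? no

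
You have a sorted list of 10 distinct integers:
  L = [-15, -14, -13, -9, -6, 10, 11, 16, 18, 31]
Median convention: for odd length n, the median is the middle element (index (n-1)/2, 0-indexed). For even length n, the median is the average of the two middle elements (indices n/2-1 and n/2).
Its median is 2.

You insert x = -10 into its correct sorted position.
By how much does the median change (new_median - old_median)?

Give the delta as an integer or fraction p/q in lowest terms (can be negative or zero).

Old median = 2
After inserting x = -10: new sorted = [-15, -14, -13, -10, -9, -6, 10, 11, 16, 18, 31]
New median = -6
Delta = -6 - 2 = -8

Answer: -8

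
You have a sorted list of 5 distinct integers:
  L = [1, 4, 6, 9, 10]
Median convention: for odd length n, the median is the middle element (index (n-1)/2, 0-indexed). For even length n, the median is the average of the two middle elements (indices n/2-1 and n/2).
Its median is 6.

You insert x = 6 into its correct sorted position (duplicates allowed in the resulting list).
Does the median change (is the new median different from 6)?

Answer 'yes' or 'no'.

Answer: no

Derivation:
Old median = 6
Insert x = 6
New median = 6
Changed? no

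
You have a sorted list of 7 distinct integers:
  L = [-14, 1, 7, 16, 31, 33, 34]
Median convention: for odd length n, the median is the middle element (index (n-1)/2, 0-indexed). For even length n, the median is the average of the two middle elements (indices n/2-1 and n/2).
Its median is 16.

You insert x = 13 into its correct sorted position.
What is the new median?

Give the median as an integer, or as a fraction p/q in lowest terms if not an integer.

Answer: 29/2

Derivation:
Old list (sorted, length 7): [-14, 1, 7, 16, 31, 33, 34]
Old median = 16
Insert x = 13
Old length odd (7). Middle was index 3 = 16.
New length even (8). New median = avg of two middle elements.
x = 13: 3 elements are < x, 4 elements are > x.
New sorted list: [-14, 1, 7, 13, 16, 31, 33, 34]
New median = 29/2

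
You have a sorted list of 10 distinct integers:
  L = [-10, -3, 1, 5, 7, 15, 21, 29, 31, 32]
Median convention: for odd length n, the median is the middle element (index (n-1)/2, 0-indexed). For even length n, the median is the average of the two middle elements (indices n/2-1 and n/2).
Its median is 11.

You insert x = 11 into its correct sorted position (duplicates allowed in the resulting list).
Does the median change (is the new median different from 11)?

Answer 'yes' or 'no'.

Answer: no

Derivation:
Old median = 11
Insert x = 11
New median = 11
Changed? no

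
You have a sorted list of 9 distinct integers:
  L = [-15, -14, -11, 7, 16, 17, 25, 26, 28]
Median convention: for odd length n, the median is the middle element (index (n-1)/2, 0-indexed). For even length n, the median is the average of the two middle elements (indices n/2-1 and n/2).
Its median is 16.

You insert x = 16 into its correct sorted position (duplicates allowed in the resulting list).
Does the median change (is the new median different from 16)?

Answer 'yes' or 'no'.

Answer: no

Derivation:
Old median = 16
Insert x = 16
New median = 16
Changed? no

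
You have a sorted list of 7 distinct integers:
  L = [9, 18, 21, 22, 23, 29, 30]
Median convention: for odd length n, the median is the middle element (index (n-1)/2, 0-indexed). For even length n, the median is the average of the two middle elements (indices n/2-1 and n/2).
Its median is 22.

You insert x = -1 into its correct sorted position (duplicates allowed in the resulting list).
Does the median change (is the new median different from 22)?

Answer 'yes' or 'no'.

Old median = 22
Insert x = -1
New median = 43/2
Changed? yes

Answer: yes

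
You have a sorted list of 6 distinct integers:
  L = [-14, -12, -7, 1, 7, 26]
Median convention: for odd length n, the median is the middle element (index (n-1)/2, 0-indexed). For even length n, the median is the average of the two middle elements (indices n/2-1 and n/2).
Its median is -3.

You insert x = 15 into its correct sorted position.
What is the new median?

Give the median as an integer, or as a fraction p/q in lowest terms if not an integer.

Answer: 1

Derivation:
Old list (sorted, length 6): [-14, -12, -7, 1, 7, 26]
Old median = -3
Insert x = 15
Old length even (6). Middle pair: indices 2,3 = -7,1.
New length odd (7). New median = single middle element.
x = 15: 5 elements are < x, 1 elements are > x.
New sorted list: [-14, -12, -7, 1, 7, 15, 26]
New median = 1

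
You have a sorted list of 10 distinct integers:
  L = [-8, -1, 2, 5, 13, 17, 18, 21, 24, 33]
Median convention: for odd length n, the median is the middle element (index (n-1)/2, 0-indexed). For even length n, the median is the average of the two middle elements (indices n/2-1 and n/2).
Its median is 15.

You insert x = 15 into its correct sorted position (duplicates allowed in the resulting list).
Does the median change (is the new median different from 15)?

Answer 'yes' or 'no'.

Old median = 15
Insert x = 15
New median = 15
Changed? no

Answer: no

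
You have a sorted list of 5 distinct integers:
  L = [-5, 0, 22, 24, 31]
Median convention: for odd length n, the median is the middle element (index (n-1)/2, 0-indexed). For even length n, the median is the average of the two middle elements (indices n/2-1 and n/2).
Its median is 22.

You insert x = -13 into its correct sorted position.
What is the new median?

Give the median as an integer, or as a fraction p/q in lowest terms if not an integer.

Old list (sorted, length 5): [-5, 0, 22, 24, 31]
Old median = 22
Insert x = -13
Old length odd (5). Middle was index 2 = 22.
New length even (6). New median = avg of two middle elements.
x = -13: 0 elements are < x, 5 elements are > x.
New sorted list: [-13, -5, 0, 22, 24, 31]
New median = 11

Answer: 11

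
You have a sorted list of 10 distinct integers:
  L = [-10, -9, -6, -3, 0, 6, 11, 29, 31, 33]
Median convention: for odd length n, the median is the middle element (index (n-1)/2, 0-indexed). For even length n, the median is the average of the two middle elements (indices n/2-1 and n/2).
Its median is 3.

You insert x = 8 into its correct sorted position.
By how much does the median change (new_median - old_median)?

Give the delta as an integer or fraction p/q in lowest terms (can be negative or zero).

Answer: 3

Derivation:
Old median = 3
After inserting x = 8: new sorted = [-10, -9, -6, -3, 0, 6, 8, 11, 29, 31, 33]
New median = 6
Delta = 6 - 3 = 3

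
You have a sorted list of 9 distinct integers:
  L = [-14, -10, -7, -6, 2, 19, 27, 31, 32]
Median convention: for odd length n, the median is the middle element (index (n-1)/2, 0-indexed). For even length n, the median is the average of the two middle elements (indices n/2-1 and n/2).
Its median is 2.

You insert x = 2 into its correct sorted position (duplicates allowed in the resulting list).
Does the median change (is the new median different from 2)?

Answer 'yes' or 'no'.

Answer: no

Derivation:
Old median = 2
Insert x = 2
New median = 2
Changed? no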